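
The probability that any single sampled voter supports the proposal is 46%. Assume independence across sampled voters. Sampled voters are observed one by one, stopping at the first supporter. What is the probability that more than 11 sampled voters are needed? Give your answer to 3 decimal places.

0.001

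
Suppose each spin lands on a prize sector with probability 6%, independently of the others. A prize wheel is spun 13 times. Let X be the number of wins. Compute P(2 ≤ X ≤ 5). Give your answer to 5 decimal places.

0.18136

X ~ Binomial(13, 0.06); P(2 ≤ X ≤ 5) = Σ C(13,k) p^k (1−p)^(13−k) over k:
  k=2: C(13,2)·0.06^2·0.94^11 = 0.1421685
  k=3: C(13,3)·0.06^3·0.94^10 = 0.0332735
  k=4: C(13,4)·0.06^4·0.94^9 = 0.0053096
  k=5: C(13,5)·0.06^5·0.94^8 = 0.0006100
Total = 0.1813617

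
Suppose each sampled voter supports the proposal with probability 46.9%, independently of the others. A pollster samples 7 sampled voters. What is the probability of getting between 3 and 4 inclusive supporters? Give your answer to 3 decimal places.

0.541

X ~ Binomial(7, 0.469); P(3 ≤ X ≤ 4) = Σ C(7,k) p^k (1−p)^(7−k) over k:
  k=3: C(7,3)·0.469^3·0.531^4 = 0.28705
  k=4: C(7,4)·0.469^4·0.531^3 = 0.25354
Total = 0.54059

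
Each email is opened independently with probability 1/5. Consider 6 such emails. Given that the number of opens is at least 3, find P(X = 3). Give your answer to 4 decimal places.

0.8285

X ~ Binomial(6, 0.20). Want P(X=3 | X≥3) = P(X=3) / P(X≥3).
P(X=3) = C(6,3)·0.20^3·0.80^3 = 0.081920
P(X≥3) = 1 − 0.262144 − 0.393216 − 0.245760 = 0.098880
Ratio = 0.081920 / 0.098880 = 0.828479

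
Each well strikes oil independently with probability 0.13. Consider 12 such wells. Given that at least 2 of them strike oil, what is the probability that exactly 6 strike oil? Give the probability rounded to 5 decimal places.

0.00407

X ~ Binomial(12, 0.13). Want P(X=6 | X≥2) = P(X=6) / P(X≥2).
P(X=6) = C(12,6)·0.13^6·0.87^6 = 0.0019340
P(X≥2) = 1 − 0.1880317 − 0.3371603 = 0.4748081
Ratio = 0.0019340 / 0.4748081 = 0.0040731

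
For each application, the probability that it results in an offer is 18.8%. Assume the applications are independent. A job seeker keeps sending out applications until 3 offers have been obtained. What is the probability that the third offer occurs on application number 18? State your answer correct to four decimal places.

0.0398

Y = trial on which the third success occurs; negative binomial, r=3, p=0.188.
P(Y=18) = C(17,2) · p^3 · (1−p)^15
= 136 · 0.0066447 · 0.043989 = 0.039751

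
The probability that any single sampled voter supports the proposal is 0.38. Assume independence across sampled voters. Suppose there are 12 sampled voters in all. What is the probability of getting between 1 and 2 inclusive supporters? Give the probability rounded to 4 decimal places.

X ~ Binomial(12, 0.38); P(1 ≤ X ≤ 2) = Σ C(12,k) p^k (1−p)^(12−k) over k:
  k=1: C(12,1)·0.38^1·0.62^11 = 0.023729
  k=2: C(12,2)·0.38^2·0.62^10 = 0.079989
Total = 0.103717

0.1037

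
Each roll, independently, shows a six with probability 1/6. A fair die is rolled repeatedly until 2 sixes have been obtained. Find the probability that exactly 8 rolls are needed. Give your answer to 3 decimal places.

Y = trial on which the second success occurs; negative binomial, r=2, p=0.166667.
P(Y=8) = C(7,1) · p^2 · (1−p)^6
= 7 · 0.027778 · 0.3349 = 0.06512

0.065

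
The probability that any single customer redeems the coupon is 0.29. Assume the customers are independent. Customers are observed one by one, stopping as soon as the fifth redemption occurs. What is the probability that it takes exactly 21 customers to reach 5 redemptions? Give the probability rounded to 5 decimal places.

Y = trial on which the fifth success occurs; negative binomial, r=5, p=0.29.
P(Y=21) = C(20,4) · p^5 · (1−p)^16
= 4845 · 0.0020511 · 0.00417 = 0.0414398

0.04144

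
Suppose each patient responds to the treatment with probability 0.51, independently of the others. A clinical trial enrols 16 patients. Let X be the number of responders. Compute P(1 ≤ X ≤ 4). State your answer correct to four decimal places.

X ~ Binomial(16, 0.51); P(1 ≤ X ≤ 4) = Σ C(16,k) p^k (1−p)^(16−k) over k:
  k=1: C(16,1)·0.51^1·0.49^15 = 0.000184
  k=2: C(16,2)·0.51^2·0.49^14 = 0.001436
  k=3: C(16,3)·0.51^3·0.49^13 = 0.006973
  k=4: C(16,4)·0.51^4·0.49^12 = 0.023589
Total = 0.032182

0.0322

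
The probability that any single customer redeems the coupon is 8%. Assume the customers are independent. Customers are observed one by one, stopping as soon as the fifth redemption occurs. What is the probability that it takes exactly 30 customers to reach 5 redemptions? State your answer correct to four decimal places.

0.0097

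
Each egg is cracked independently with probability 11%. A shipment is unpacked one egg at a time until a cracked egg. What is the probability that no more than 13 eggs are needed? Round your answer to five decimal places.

Y = number of eggs to the first success; geometric, p = 0.11.
P(Y ≤ 13) = 1 − (1−p)^13 = 1 − 0.2198215 = 0.7801785

0.78018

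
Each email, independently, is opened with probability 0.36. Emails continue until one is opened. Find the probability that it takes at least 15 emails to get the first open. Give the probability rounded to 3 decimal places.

Y = number of emails to the first success; geometric, p = 0.36.
P(Y > 14) = P(first 14 all fail) = (1−p)^14 = 0.00193

0.002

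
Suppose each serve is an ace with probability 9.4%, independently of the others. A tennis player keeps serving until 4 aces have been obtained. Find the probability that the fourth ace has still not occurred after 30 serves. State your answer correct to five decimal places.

0.68971

Needing more than 30 serves ⇔ fewer than 4 successes in the first 30. With X ~ Binomial(30, 0.094), P(Y > 30) = P(X ≤ 3).
  k=0: C(30,0)·0.094^0·0.906^30 = 0.0517423
  k=1: C(30,1)·0.094^1·0.906^29 = 0.1610523
  k=2: C(30,2)·0.094^2·0.906^28 = 0.2422894
  k=3: C(30,3)·0.094^3·0.906^27 = 0.2346232
P(X ≤ 3) = 0.6897072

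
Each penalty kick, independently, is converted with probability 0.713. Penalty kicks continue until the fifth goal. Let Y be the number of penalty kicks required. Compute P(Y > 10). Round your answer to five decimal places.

0.03846

Needing more than 10 penalty kicks ⇔ fewer than 5 successes in the first 10. With X ~ Binomial(10, 0.713), P(Y > 10) = P(X ≤ 4).
  k=0: C(10,0)·0.713^0·0.287^10 = 0.0000038
  k=1: C(10,1)·0.713^1·0.287^9 = 0.0000942
  k=2: C(10,2)·0.713^2·0.287^8 = 0.0010530
  k=3: C(10,3)·0.713^3·0.287^7 = 0.0069763
  k=4: C(10,4)·0.713^4·0.287^6 = 0.0303297
P(X ≤ 4) = 0.0384570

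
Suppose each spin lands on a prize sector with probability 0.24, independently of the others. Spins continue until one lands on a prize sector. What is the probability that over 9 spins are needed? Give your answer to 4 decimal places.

Y = number of spins to the first success; geometric, p = 0.24.
P(Y > 9) = P(first 9 all fail) = (1−p)^9 = 0.084591

0.0846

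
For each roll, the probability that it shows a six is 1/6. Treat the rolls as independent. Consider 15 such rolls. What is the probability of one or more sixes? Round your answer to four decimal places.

P(at least one) = 1 − P(none) = 1 − (1 − 0.166667)^15
= 1 − 0.064905 = 0.935095

0.9351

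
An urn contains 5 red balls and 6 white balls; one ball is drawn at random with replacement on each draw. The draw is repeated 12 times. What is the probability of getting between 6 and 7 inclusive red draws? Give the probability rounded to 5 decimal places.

0.36793

X ~ Binomial(12, 0.454545); P(6 ≤ X ≤ 7) = Σ C(12,k) p^k (1−p)^(12−k) over k:
  k=6: C(12,6)·0.454545^6·0.545455^6 = 0.2146284
  k=7: C(12,7)·0.454545^7·0.545455^5 = 0.1533060
Total = 0.3679345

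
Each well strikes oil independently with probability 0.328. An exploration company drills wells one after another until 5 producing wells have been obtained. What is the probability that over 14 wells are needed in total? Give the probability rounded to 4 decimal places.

0.4927

Needing more than 14 wells ⇔ fewer than 5 successes in the first 14. With X ~ Binomial(14, 0.328), P(Y > 14) = P(X ≤ 4).
  k=0: C(14,0)·0.328^0·0.672^14 = 0.003830
  k=1: C(14,1)·0.328^1·0.672^13 = 0.026170
  k=2: C(14,2)·0.328^2·0.672^12 = 0.083027
  k=3: C(14,3)·0.328^3·0.672^11 = 0.162101
  k=4: C(14,4)·0.328^4·0.672^10 = 0.217582
P(X ≤ 4) = 0.492709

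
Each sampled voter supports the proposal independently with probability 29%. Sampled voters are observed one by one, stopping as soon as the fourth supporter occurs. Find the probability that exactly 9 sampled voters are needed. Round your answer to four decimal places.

Y = trial on which the fourth success occurs; negative binomial, r=4, p=0.29.
P(Y=9) = C(8,3) · p^4 · (1−p)^5
= 56 · 0.0070728 · 0.18042 = 0.071461

0.0715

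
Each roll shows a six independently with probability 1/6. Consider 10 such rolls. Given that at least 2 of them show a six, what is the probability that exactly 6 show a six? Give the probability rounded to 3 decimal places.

0.004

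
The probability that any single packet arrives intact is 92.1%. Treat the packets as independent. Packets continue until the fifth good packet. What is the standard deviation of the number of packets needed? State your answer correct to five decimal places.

0.68240

Y = total packets until the fifth success; negative binomial with r=5, p=0.921.
SD(Y) = √[r(1−p)/p²] = √(0.4656695) = 0.6823998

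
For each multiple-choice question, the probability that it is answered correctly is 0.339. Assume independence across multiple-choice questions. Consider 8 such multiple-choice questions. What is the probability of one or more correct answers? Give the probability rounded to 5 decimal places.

0.96356

P(at least one) = 1 − P(none) = 1 − (1 − 0.339)^8
= 1 − 0.0364428 = 0.9635572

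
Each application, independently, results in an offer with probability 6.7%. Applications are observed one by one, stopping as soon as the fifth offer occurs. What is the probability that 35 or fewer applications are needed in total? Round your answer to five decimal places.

Finishing within 35 applications ⇔ at least 5 successes in the first 35. With X ~ Binomial(35, 0.067), P(Y ≤ 35) = 1 − P(X ≤ 4).
  k=0: C(35,0)·0.067^0·0.933^35 = 0.0882790
  k=1: C(35,1)·0.067^1·0.933^34 = 0.2218803
  k=2: C(35,2)·0.067^2·0.933^33 = 0.2708699
  k=3: C(35,3)·0.067^3·0.933^32 = 0.2139669
  k=4: C(35,4)·0.067^4·0.933^31 = 0.1229221
1 − 0.9179182 = 0.0820818

0.08208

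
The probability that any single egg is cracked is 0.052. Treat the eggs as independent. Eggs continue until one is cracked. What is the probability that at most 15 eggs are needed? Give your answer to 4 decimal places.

0.5511

Y = number of eggs to the first success; geometric, p = 0.052.
P(Y ≤ 15) = 1 − (1−p)^15 = 1 − 0.448875 = 0.551125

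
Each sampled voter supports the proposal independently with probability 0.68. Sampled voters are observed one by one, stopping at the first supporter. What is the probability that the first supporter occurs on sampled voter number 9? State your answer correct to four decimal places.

0.0001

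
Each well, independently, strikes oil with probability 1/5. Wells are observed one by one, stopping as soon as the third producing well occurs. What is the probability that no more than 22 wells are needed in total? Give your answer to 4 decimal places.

0.8455

Finishing within 22 wells ⇔ at least 3 successes in the first 22. With X ~ Binomial(22, 0.20), P(Y ≤ 22) = 1 − P(X ≤ 2).
  k=0: C(22,0)·0.20^0·0.80^22 = 0.007379
  k=1: C(22,1)·0.20^1·0.80^21 = 0.040583
  k=2: C(22,2)·0.20^2·0.80^20 = 0.106530
1 − 0.154491 = 0.845509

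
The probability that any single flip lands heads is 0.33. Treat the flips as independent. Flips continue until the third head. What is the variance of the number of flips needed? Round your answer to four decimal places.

18.4573

Y = total flips until the third success; negative binomial with r=3, p=0.33.
Var(Y) = r(1−p)/p² = 3·0.67 / 0.33² = 18.457300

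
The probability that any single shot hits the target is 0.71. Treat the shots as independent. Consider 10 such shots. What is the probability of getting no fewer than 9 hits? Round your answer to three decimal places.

0.166

X ~ Binomial(10, 0.71); P(X ≥ 9) = Σ C(10,k) p^k (1−p)^(10−k) over k:
  k=9: C(10,9)·0.71^9·0.29^1 = 0.13296
  k=10: C(10,10)·0.71^10·0.29^0 = 0.03255
Total = 0.16551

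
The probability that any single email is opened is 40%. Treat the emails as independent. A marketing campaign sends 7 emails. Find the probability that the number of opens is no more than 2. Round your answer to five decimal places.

X ~ Binomial(7, 0.40); P(X ≤ 2) = Σ C(7,k) p^k (1−p)^(7−k) over k:
  k=0: C(7,0)·0.40^0·0.60^7 = 0.0279936
  k=1: C(7,1)·0.40^1·0.60^6 = 0.1306368
  k=2: C(7,2)·0.40^2·0.60^5 = 0.2612736
Total = 0.4199040

0.41990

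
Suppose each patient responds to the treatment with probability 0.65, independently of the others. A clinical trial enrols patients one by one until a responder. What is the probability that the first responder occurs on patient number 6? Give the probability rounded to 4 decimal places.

Geometric (trials to first success), p = 0.65.
P(Y = 6) = (1−p)^5 · p = 0.0052522 · 0.65 = 0.003414

0.0034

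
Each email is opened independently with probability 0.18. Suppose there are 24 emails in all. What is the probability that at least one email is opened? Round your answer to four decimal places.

P(at least one) = 1 − P(none) = 1 − (1 − 0.18)^24
= 1 − 0.008541 = 0.991459

0.9915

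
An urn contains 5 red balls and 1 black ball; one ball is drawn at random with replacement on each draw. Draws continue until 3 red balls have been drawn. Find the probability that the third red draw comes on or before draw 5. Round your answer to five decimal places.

0.96451

Finishing within 5 draws ⇔ at least 3 successes in the first 5. With X ~ Binomial(5, 0.833333), P(Y ≤ 5) = 1 − P(X ≤ 2).
  k=0: C(5,0)·0.833333^0·0.166667^5 = 0.0001286
  k=1: C(5,1)·0.833333^1·0.166667^4 = 0.0032150
  k=2: C(5,2)·0.833333^2·0.166667^3 = 0.0321502
1 − 0.0354938 = 0.9645062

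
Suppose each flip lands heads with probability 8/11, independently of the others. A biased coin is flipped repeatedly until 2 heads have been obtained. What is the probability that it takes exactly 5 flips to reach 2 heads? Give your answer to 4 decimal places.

Y = trial on which the second success occurs; negative binomial, r=2, p=0.727273.
P(Y=5) = C(4,1) · p^2 · (1−p)^3
= 4 · 0.52893 · 0.020285 = 0.042918

0.0429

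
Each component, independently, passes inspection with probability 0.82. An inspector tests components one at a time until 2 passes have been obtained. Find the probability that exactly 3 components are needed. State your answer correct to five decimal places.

Y = trial on which the second success occurs; negative binomial, r=2, p=0.82.
P(Y=3) = C(2,1) · p^2 · (1−p)^1
= 2 · 0.6724 · 0.18 = 0.2420640

0.24206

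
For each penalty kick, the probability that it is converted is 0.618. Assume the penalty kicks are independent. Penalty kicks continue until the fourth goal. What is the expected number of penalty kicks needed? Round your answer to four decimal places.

6.4725

Y = total penalty kicks until the fourth success; negative binomial with r=4, p=0.618.
E[Y] = r / p = 4 / 0.618 = 6.472492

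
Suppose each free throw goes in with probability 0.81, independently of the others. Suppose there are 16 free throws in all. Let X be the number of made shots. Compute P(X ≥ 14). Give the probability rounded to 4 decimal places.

X ~ Binomial(16, 0.81); P(X ≥ 14) = Σ C(16,k) p^k (1−p)^(16−k) over k:
  k=14: C(16,14)·0.81^14·0.19^2 = 0.226714
  k=15: C(16,15)·0.81^15·0.19^1 = 0.128869
  k=16: C(16,16)·0.81^16·0.19^0 = 0.034337
Total = 0.389920

0.3899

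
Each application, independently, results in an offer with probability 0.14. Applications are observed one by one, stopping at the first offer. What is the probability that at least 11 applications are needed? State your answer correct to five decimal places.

0.22130

Y = number of applications to the first success; geometric, p = 0.14.
P(Y > 10) = P(first 10 all fail) = (1−p)^10 = 0.2213016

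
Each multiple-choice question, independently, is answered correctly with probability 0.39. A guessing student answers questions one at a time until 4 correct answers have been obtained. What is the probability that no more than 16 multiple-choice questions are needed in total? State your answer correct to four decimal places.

0.9241

Finishing within 16 multiple-choice questions ⇔ at least 4 successes in the first 16. With X ~ Binomial(16, 0.39), P(Y ≤ 16) = 1 − P(X ≤ 3).
  k=0: C(16,0)·0.39^0·0.61^16 = 0.000368
  k=1: C(16,1)·0.39^1·0.61^15 = 0.003760
  k=2: C(16,2)·0.39^2·0.61^14 = 0.018027
  k=3: C(16,3)·0.39^3·0.61^13 = 0.053786
1 − 0.075940 = 0.924060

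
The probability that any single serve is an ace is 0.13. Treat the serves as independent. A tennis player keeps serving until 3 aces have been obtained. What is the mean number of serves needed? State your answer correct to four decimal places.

23.0769

Y = total serves until the third success; negative binomial with r=3, p=0.13.
E[Y] = r / p = 3 / 0.13 = 23.076923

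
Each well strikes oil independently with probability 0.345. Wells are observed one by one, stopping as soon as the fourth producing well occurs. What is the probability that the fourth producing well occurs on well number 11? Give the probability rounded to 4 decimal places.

0.0879

Y = trial on which the fourth success occurs; negative binomial, r=4, p=0.345.
P(Y=11) = C(10,3) · p^4 · (1−p)^7
= 120 · 0.014167 · 0.051724 = 0.087932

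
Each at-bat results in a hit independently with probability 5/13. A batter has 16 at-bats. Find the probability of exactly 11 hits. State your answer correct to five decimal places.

X ~ Binomial(n=16, p=0.384615).
P(X=11) = C(16,11) · p^11 · (1−p)^5
= 4368 · 2.7245e-05 · 0.088254 = 0.0105029

0.01050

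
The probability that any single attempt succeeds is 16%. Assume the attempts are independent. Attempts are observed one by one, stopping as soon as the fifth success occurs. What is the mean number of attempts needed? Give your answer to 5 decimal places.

31.25000

Y = total attempts until the fifth success; negative binomial with r=5, p=0.16.
E[Y] = r / p = 5 / 0.16 = 31.2500000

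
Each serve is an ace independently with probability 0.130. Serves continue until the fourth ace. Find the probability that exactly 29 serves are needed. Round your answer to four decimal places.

Y = trial on which the fourth success occurs; negative binomial, r=4, p=0.13.
P(Y=29) = C(28,3) · p^4 · (1−p)^25
= 3276 · 0.00028561 · 0.03076 = 0.028781

0.0288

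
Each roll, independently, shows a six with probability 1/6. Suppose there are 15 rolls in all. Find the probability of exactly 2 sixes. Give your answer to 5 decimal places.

X ~ Binomial(n=15, p=0.166667).
P(X=2) = C(15,2) · p^2 · (1−p)^13
= 105 · 0.027778 · 0.093464 = 0.2726030

0.27260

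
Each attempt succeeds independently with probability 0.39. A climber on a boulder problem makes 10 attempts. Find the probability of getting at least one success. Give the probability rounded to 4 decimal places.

P(at least one) = 1 − P(none) = 1 − (1 − 0.39)^10
= 1 − 0.007133 = 0.992867

0.9929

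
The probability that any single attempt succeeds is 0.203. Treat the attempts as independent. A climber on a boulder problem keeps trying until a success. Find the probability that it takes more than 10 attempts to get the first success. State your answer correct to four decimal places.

Y = number of attempts to the first success; geometric, p = 0.203.
P(Y > 10) = P(first 10 all fail) = (1−p)^10 = 0.103415

0.1034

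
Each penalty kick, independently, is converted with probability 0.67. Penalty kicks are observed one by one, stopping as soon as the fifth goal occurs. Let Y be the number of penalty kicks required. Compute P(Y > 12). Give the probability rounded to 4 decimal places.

Needing more than 12 penalty kicks ⇔ fewer than 5 successes in the first 12. With X ~ Binomial(12, 0.67), P(Y > 12) = P(X ≤ 4).
  k=0: C(12,0)·0.67^0·0.33^12 = 0.000002
  k=1: C(12,1)·0.67^1·0.33^11 = 0.000041
  k=2: C(12,2)·0.67^2·0.33^10 = 0.000454
  k=3: C(12,3)·0.67^3·0.33^9 = 0.003071
  k=4: C(12,4)·0.67^4·0.33^8 = 0.014029
P(X ≤ 4) = 0.017596

0.0176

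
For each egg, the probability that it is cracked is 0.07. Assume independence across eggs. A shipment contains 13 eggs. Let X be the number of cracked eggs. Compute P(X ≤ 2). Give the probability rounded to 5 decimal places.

X ~ Binomial(13, 0.07); P(X ≤ 2) = Σ C(13,k) p^k (1−p)^(13−k) over k:
  k=0: C(13,0)·0.07^0·0.93^13 = 0.3892946
  k=1: C(13,1)·0.07^1·0.93^12 = 0.3809226
  k=2: C(13,2)·0.07^2·0.93^11 = 0.1720296
Total = 0.9422468

0.94225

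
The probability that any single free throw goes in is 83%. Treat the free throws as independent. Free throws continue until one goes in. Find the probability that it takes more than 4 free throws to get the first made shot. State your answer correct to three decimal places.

0.001

Y = number of free throws to the first success; geometric, p = 0.83.
P(Y > 4) = P(first 4 all fail) = (1−p)^4 = 0.00084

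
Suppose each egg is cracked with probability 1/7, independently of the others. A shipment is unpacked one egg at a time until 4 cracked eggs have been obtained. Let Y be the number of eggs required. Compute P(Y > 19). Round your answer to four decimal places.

0.7165

Needing more than 19 eggs ⇔ fewer than 4 successes in the first 19. With X ~ Binomial(19, 0.142857), P(Y > 19) = P(X ≤ 3).
  k=0: C(19,0)·0.142857^0·0.857143^19 = 0.053458
  k=1: C(19,1)·0.142857^1·0.857143^18 = 0.169283
  k=2: C(19,2)·0.142857^2·0.857143^17 = 0.253925
  k=3: C(19,3)·0.142857^3·0.857143^16 = 0.239818
P(X ≤ 3) = 0.716483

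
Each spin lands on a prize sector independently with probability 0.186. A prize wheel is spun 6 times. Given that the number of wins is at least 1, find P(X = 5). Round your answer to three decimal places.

0.002

X ~ Binomial(6, 0.186). Want P(X=5 | X≥1) = P(X=5) / P(X≥1).
P(X=5) = C(6,5)·0.186^5·0.814^1 = 0.00109
P(X≥1) = 1 − 0.29090 = 0.70910
Ratio = 0.00109 / 0.70910 = 0.00153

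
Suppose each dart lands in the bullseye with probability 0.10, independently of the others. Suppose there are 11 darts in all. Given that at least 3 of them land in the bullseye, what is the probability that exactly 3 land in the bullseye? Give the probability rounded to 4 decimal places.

0.7931

X ~ Binomial(11, 0.10). Want P(X=3 | X≥3) = P(X=3) / P(X≥3).
P(X=3) = C(11,3)·0.10^3·0.90^8 = 0.071027
P(X≥3) = 1 − 0.313811 − 0.383546 − 0.213081 = 0.089562
Ratio = 0.071027 / 0.089562 = 0.793051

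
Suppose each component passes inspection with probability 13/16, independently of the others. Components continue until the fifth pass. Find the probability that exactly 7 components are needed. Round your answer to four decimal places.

0.1867

Y = trial on which the fifth success occurs; negative binomial, r=5, p=0.8125.
P(Y=7) = C(6,4) · p^5 · (1−p)^2
= 15 · 0.35409 · 0.035156 = 0.186729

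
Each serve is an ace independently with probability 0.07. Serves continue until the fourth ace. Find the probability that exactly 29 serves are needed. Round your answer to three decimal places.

0.013

Y = trial on which the fourth success occurs; negative binomial, r=4, p=0.07.
P(Y=29) = C(28,3) · p^4 · (1−p)^25
= 3276 · 2.401e-05 · 0.16296 = 0.01282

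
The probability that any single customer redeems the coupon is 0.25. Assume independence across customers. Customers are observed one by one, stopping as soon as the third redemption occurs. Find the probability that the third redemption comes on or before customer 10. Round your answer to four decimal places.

Finishing within 10 customers ⇔ at least 3 successes in the first 10. With X ~ Binomial(10, 0.25), P(Y ≤ 10) = 1 − P(X ≤ 2).
  k=0: C(10,0)·0.25^0·0.75^10 = 0.056314
  k=1: C(10,1)·0.25^1·0.75^9 = 0.187712
  k=2: C(10,2)·0.25^2·0.75^8 = 0.281568
1 − 0.525593 = 0.474407

0.4744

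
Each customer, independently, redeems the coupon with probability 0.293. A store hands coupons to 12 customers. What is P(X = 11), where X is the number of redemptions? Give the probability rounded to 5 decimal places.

0.00001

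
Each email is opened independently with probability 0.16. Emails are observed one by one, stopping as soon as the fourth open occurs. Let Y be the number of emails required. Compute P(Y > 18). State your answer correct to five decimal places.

Needing more than 18 emails ⇔ fewer than 4 successes in the first 18. With X ~ Binomial(18, 0.16), P(Y > 18) = P(X ≤ 3).
  k=0: C(18,0)·0.16^0·0.84^18 = 0.0433538
  k=1: C(18,1)·0.16^1·0.84^17 = 0.1486416
  k=2: C(18,2)·0.16^2·0.84^16 = 0.2406578
  k=3: C(18,3)·0.16^3·0.84^15 = 0.2444778
P(X ≤ 3) = 0.6771310

0.67713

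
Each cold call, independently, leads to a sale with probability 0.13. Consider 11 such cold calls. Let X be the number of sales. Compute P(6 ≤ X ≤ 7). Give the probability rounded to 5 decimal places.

X ~ Binomial(11, 0.13); P(6 ≤ X ≤ 7) = Σ C(11,k) p^k (1−p)^(11−k) over k:
  k=6: C(11,6)·0.13^6·0.87^5 = 0.0011115
  k=7: C(11,7)·0.13^7·0.87^4 = 0.0001186
Total = 0.0012301

0.00123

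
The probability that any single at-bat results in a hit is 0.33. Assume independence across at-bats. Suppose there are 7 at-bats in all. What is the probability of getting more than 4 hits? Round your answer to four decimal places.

0.0434

X ~ Binomial(7, 0.33); P(X ≥ 5) = Σ C(7,k) p^k (1−p)^(7−k) over k:
  k=5: C(7,5)·0.33^5·0.67^2 = 0.036893
  k=6: C(7,6)·0.33^6·0.67^1 = 0.006057
  k=7: C(7,7)·0.33^7·0.67^0 = 0.000426
Total = 0.043376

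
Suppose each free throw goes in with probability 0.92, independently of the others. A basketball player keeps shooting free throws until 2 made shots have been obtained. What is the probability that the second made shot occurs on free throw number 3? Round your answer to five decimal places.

Y = trial on which the second success occurs; negative binomial, r=2, p=0.92.
P(Y=3) = C(2,1) · p^2 · (1−p)^1
= 2 · 0.8464 · 0.08 = 0.1354240

0.13542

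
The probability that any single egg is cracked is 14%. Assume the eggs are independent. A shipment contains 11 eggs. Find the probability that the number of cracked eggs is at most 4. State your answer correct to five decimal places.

X ~ Binomial(11, 0.14); P(X ≤ 4) = Σ C(11,k) p^k (1−p)^(11−k) over k:
  k=0: C(11,0)·0.14^0·0.86^11 = 0.1903194
  k=1: C(11,1)·0.14^1·0.86^10 = 0.3408044
  k=2: C(11,2)·0.14^2·0.86^9 = 0.2773990
  k=3: C(11,3)·0.14^3·0.86^8 = 0.1354739
  k=4: C(11,4)·0.14^4·0.86^7 = 0.0441078
Total = 0.9881044

0.98810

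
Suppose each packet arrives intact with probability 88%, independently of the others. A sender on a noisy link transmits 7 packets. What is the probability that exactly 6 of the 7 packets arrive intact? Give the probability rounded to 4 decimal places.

0.3901

X ~ Binomial(n=7, p=0.88).
P(X=6) = C(7,6) · p^6 · (1−p)^1
= 7 · 0.4644 · 0.12 = 0.390099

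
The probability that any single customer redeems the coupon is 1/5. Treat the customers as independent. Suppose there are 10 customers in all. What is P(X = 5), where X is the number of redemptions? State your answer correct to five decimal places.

0.02642

X ~ Binomial(n=10, p=0.20).
P(X=5) = C(10,5) · p^5 · (1−p)^5
= 252 · 0.00032 · 0.32768 = 0.0264241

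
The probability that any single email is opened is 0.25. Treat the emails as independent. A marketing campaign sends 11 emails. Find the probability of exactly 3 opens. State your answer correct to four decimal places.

0.2581

X ~ Binomial(n=11, p=0.25).
P(X=3) = C(11,3) · p^3 · (1−p)^8
= 165 · 0.015625 · 0.10011 = 0.258104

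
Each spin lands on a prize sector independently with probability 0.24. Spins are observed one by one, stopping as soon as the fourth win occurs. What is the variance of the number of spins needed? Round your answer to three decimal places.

Y = total spins until the fourth success; negative binomial with r=4, p=0.24.
Var(Y) = r(1−p)/p² = 4·0.76 / 0.24² = 52.77778

52.778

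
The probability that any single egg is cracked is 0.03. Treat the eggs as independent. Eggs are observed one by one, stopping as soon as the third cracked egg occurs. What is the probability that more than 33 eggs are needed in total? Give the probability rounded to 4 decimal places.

Needing more than 33 eggs ⇔ fewer than 3 successes in the first 33. With X ~ Binomial(33, 0.03), P(Y > 33) = P(X ≤ 2).
  k=0: C(33,0)·0.03^0·0.97^33 = 0.365988
  k=1: C(33,1)·0.03^1·0.97^32 = 0.373534
  k=2: C(33,2)·0.03^2·0.97^31 = 0.184842
P(X ≤ 2) = 0.924365

0.9244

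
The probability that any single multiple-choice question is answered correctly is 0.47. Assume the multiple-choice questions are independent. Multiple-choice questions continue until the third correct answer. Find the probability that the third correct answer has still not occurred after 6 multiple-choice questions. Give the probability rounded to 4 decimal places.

Needing more than 6 multiple-choice questions ⇔ fewer than 3 successes in the first 6. With X ~ Binomial(6, 0.47), P(Y > 6) = P(X ≤ 2).
  k=0: C(6,0)·0.47^0·0.53^6 = 0.022164
  k=1: C(6,1)·0.47^1·0.53^5 = 0.117931
  k=2: C(6,2)·0.47^2·0.53^4 = 0.261451
P(X ≤ 2) = 0.401547

0.4015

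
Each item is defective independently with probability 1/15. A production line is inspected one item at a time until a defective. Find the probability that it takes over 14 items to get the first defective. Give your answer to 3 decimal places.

Y = number of items to the first success; geometric, p = 0.066667.
P(Y > 14) = P(first 14 all fail) = (1−p)^14 = 0.38064

0.381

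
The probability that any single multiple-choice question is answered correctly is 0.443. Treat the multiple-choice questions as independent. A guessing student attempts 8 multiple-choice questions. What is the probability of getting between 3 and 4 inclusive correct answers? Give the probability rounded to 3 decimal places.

0.521

X ~ Binomial(8, 0.443); P(3 ≤ X ≤ 4) = Σ C(8,k) p^k (1−p)^(8−k) over k:
  k=3: C(8,3)·0.443^3·0.557^5 = 0.26102
  k=4: C(8,4)·0.443^4·0.557^4 = 0.25950
Total = 0.52052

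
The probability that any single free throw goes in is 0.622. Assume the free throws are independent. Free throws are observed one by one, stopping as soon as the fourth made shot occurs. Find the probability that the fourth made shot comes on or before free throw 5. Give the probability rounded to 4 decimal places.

0.3760

Finishing within 5 free throws ⇔ at least 4 successes in the first 5. With X ~ Binomial(5, 0.622), P(Y ≤ 5) = 1 − P(X ≤ 3).
  k=0: C(5,0)·0.622^0·0.378^5 = 0.007717
  k=1: C(5,1)·0.622^1·0.378^4 = 0.063493
  k=2: C(5,2)·0.622^2·0.378^3 = 0.208957
  k=3: C(5,3)·0.622^3·0.378^2 = 0.343839
1 − 0.624006 = 0.375994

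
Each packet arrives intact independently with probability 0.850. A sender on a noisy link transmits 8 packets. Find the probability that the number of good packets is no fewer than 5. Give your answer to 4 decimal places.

X ~ Binomial(8, 0.85); P(X ≥ 5) = Σ C(8,k) p^k (1−p)^(8−k) over k:
  k=5: C(8,5)·0.85^5·0.15^3 = 0.083860
  k=6: C(8,6)·0.85^6·0.15^2 = 0.237604
  k=7: C(8,7)·0.85^7·0.15^1 = 0.384693
  k=8: C(8,8)·0.85^8·0.15^0 = 0.272491
Total = 0.978648

0.9786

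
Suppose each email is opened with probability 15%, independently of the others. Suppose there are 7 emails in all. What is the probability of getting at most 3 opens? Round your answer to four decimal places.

0.9879

X ~ Binomial(7, 0.15); P(X ≤ 3) = Σ C(7,k) p^k (1−p)^(7−k) over k:
  k=0: C(7,0)·0.15^0·0.85^7 = 0.320577
  k=1: C(7,1)·0.15^1·0.85^6 = 0.396007
  k=2: C(7,2)·0.15^2·0.85^5 = 0.209651
  k=3: C(7,3)·0.15^3·0.85^4 = 0.061662
Total = 0.987897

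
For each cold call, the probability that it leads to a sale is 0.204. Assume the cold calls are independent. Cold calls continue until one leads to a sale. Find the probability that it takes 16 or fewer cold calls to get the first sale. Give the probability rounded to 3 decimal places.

Y = number of cold calls to the first success; geometric, p = 0.204.
P(Y ≤ 16) = 1 − (1−p)^16 = 1 − 0.02598 = 0.97402

0.974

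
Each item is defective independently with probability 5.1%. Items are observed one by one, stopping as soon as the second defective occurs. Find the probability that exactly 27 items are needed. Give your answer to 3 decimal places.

Y = trial on which the second success occurs; negative binomial, r=2, p=0.051.
P(Y=27) = C(26,1) · p^2 · (1−p)^25
= 26 · 0.002601 · 0.27018 = 0.01827

0.018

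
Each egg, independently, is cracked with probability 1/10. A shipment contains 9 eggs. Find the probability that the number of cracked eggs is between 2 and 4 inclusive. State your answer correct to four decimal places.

0.2243

X ~ Binomial(9, 0.10); P(2 ≤ X ≤ 4) = Σ C(9,k) p^k (1−p)^(9−k) over k:
  k=2: C(9,2)·0.10^2·0.90^7 = 0.172187
  k=3: C(9,3)·0.10^3·0.90^6 = 0.044641
  k=4: C(9,4)·0.10^4·0.90^5 = 0.007440
Total = 0.224268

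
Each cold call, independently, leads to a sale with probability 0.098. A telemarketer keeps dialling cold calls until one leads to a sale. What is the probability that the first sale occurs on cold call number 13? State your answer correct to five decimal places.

0.02843

Geometric (trials to first success), p = 0.098.
P(Y = 13) = (1−p)^12 · p = 0.29005 · 0.098 = 0.0284253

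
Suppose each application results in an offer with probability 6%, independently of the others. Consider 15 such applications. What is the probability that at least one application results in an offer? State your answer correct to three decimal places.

P(at least one) = 1 − P(none) = 1 − (1 − 0.06)^15
= 1 − 0.39529 = 0.60471

0.605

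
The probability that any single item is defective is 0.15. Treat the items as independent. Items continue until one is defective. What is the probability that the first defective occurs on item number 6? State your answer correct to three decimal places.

Geometric (trials to first success), p = 0.15.
P(Y = 6) = (1−p)^5 · p = 0.44371 · 0.15 = 0.06656

0.067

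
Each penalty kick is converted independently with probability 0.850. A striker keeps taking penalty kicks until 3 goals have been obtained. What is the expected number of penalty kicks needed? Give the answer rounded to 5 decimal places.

Y = total penalty kicks until the third success; negative binomial with r=3, p=0.85.
E[Y] = r / p = 3 / 0.85 = 3.5294118

3.52941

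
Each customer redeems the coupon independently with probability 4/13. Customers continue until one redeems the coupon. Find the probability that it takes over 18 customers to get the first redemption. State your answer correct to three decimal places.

Y = number of customers to the first success; geometric, p = 0.307692.
P(Y > 18) = P(first 18 all fail) = (1−p)^18 = 0.00133

0.001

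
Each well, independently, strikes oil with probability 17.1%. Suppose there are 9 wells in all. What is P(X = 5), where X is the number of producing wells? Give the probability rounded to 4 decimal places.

X ~ Binomial(n=9, p=0.171).
P(X=5) = C(9,5) · p^5 · (1−p)^4
= 126 · 0.00014621 · 0.4723 = 0.008701

0.0087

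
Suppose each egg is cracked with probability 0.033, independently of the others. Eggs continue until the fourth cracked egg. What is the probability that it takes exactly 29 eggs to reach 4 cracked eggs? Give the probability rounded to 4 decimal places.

Y = trial on which the fourth success occurs; negative binomial, r=4, p=0.033.
P(Y=29) = C(28,3) · p^4 · (1−p)^25
= 3276 · 1.1859e-06 · 0.43218 = 0.001679

0.0017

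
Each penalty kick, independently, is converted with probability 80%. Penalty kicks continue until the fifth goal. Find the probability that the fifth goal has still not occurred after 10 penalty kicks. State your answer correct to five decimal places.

Needing more than 10 penalty kicks ⇔ fewer than 5 successes in the first 10. With X ~ Binomial(10, 0.80), P(Y > 10) = P(X ≤ 4).
  k=0: C(10,0)·0.80^0·0.20^10 = 0.0000001
  k=1: C(10,1)·0.80^1·0.20^9 = 0.0000041
  k=2: C(10,2)·0.80^2·0.20^8 = 0.0000737
  k=3: C(10,3)·0.80^3·0.20^7 = 0.0007864
  k=4: C(10,4)·0.80^4·0.20^6 = 0.0055050
P(X ≤ 4) = 0.0063694

0.00637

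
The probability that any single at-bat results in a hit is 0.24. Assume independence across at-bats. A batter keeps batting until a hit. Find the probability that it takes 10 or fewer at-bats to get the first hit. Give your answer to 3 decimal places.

0.936

Y = number of at-bats to the first success; geometric, p = 0.24.
P(Y ≤ 10) = 1 − (1−p)^10 = 1 − 0.06429 = 0.93571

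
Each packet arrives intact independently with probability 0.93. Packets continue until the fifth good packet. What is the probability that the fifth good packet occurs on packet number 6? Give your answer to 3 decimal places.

Y = trial on which the fifth success occurs; negative binomial, r=5, p=0.93.
P(Y=6) = C(5,4) · p^5 · (1−p)^1
= 5 · 0.69569 · 0.07 = 0.24349

0.243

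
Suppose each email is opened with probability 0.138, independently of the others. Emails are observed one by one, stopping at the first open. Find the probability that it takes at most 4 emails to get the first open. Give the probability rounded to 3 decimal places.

0.448

Y = number of emails to the first success; geometric, p = 0.138.
P(Y ≤ 4) = 1 − (1−p)^4 = 1 − 0.55211 = 0.44789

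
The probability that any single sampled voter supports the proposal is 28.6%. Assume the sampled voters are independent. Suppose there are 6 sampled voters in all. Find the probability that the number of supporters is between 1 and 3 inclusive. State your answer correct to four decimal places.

X ~ Binomial(6, 0.286); P(1 ≤ X ≤ 3) = Σ C(6,k) p^k (1−p)^(6−k) over k:
  k=1: C(6,1)·0.286^1·0.714^5 = 0.318426
  k=2: C(6,2)·0.286^2·0.714^4 = 0.318872
  k=3: C(6,3)·0.286^3·0.714^3 = 0.170303
Total = 0.807601

0.8076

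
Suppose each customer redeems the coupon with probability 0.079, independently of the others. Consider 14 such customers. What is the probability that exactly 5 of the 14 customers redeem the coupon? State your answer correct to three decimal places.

X ~ Binomial(n=14, p=0.079).
P(X=5) = C(14,5) · p^5 · (1−p)^9
= 2002 · 3.0771e-06 · 0.4768 = 0.00294

0.003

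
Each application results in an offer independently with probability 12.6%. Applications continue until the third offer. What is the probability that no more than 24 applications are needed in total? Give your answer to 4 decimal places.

0.5975

Finishing within 24 applications ⇔ at least 3 successes in the first 24. With X ~ Binomial(24, 0.126), P(Y ≤ 24) = 1 − P(X ≤ 2).
  k=0: C(24,0)·0.126^0·0.874^24 = 0.039471
  k=1: C(24,1)·0.126^1·0.874^23 = 0.136567
  k=2: C(24,2)·0.126^2·0.874^22 = 0.226413
1 − 0.402451 = 0.597549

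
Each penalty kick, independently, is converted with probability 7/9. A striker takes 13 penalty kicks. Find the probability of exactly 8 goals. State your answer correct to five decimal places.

0.09340

X ~ Binomial(n=13, p=0.777778).
P(X=8) = C(13,8) · p^8 · (1−p)^5
= 1287 · 0.13392 · 0.00054192 = 0.0934029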